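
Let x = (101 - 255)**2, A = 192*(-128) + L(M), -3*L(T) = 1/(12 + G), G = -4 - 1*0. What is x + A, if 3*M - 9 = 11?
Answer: -20641/24 ≈ -860.04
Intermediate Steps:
M = 20/3 (M = 3 + (1/3)*11 = 3 + 11/3 = 20/3 ≈ 6.6667)
G = -4 (G = -4 + 0 = -4)
L(T) = -1/24 (L(T) = -1/(3*(12 - 4)) = -1/3/8 = -1/3*1/8 = -1/24)
A = -589825/24 (A = 192*(-128) - 1/24 = -24576 - 1/24 = -589825/24 ≈ -24576.)
x = 23716 (x = (-154)**2 = 23716)
x + A = 23716 - 589825/24 = -20641/24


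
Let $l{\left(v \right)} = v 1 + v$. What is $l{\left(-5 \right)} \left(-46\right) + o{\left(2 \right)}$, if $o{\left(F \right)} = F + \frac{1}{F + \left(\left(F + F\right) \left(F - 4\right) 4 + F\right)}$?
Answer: $\frac{12935}{28} \approx 461.96$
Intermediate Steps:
$l{\left(v \right)} = 2 v$ ($l{\left(v \right)} = v + v = 2 v$)
$o{\left(F \right)} = F + \frac{1}{2 F + 8 F \left(-4 + F\right)}$ ($o{\left(F \right)} = F + \frac{1}{F + \left(2 F \left(-4 + F\right) 4 + F\right)} = F + \frac{1}{F + \left(8 F \left(-4 + F\right) + F\right)} = F + \frac{1}{F + \left(F + 8 F \left(-4 + F\right)\right)} = F + \frac{1}{2 F + 8 F \left(-4 + F\right)}$)
$l{\left(-5 \right)} \left(-46\right) + o{\left(2 \right)} = 2 \left(-5\right) \left(-46\right) + \frac{1 - 30 \cdot 2^{2} + 8 \cdot 2^{3}}{2 \cdot 2 \left(-15 + 4 \cdot 2\right)} = \left(-10\right) \left(-46\right) + \frac{1}{2} \cdot \frac{1}{2} \frac{1}{-15 + 8} \left(1 - 120 + 8 \cdot 8\right) = 460 + \frac{1}{2} \cdot \frac{1}{2} \frac{1}{-7} \left(1 - 120 + 64\right) = 460 + \frac{1}{2} \cdot \frac{1}{2} \left(- \frac{1}{7}\right) \left(-55\right) = 460 + \frac{55}{28} = \frac{12935}{28}$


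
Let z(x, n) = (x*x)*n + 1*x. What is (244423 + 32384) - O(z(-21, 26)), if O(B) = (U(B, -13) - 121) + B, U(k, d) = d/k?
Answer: 3038452948/11445 ≈ 2.6548e+5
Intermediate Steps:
z(x, n) = x + n*x² (z(x, n) = x²*n + x = n*x² + x = x + n*x²)
O(B) = -121 + B - 13/B (O(B) = (-13/B - 121) + B = (-121 - 13/B) + B = -121 + B - 13/B)
(244423 + 32384) - O(z(-21, 26)) = (244423 + 32384) - (-121 - 21*(1 + 26*(-21)) - 13*(-1/(21*(1 + 26*(-21))))) = 276807 - (-121 - 21*(1 - 546) - 13*(-1/(21*(1 - 546)))) = 276807 - (-121 - 21*(-545) - 13/((-21*(-545)))) = 276807 - (-121 + 11445 - 13/11445) = 276807 - 1*129603167/11445 = 276807 - 129603167/11445 = 3038452948/11445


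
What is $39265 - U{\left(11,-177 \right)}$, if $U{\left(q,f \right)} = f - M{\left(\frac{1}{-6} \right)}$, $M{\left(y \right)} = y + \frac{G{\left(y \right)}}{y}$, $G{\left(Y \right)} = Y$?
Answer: $\frac{236657}{6} \approx 39443.0$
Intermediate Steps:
$M{\left(y \right)} = 1 + y$ ($M{\left(y \right)} = y + \frac{y}{y} = y + 1 = 1 + y$)
$U{\left(q,f \right)} = - \frac{5}{6} + f$ ($U{\left(q,f \right)} = f - \left(1 + \frac{1}{-6}\right) = f - \left(1 - \frac{1}{6}\right) = f - \frac{5}{6} = - \frac{5}{6} + f$)
$39265 - U{\left(11,-177 \right)} = 39265 - \left(- \frac{5}{6} - 177\right) = 39265 - - \frac{1067}{6} = 39265 + \frac{1067}{6} = \frac{236657}{6}$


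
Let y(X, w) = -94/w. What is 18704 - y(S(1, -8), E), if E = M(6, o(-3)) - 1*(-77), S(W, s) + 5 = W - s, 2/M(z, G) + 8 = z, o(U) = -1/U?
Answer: 710799/38 ≈ 18705.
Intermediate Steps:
M(z, G) = 2/(-8 + z)
S(W, s) = -5 + W - s (S(W, s) = -5 + (W - s) = -5 + W - s)
E = 76 (E = 2/(-8 + 6) - 1*(-77) = 2/(-2) + 77 = 2*(-½) + 77 = -1 + 77 = 76)
18704 - y(S(1, -8), E) = 18704 - (-94)/76 = 18704 - 1*(-47/38) = 18704 + 47/38 = 710799/38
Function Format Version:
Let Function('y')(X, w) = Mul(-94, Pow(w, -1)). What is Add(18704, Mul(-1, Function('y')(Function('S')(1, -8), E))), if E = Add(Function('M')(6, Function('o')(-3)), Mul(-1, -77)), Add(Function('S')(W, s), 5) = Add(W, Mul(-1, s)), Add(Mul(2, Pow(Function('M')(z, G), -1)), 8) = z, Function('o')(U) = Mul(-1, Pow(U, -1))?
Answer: Rational(710799, 38) ≈ 18705.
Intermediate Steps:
Function('M')(z, G) = Mul(2, Pow(Add(-8, z), -1))
Function('S')(W, s) = Add(-5, W, Mul(-1, s)) (Function('S')(W, s) = Add(-5, Add(W, Mul(-1, s))) = Add(-5, W, Mul(-1, s)))
E = 76 (E = Add(Mul(2, Pow(Add(-8, 6), -1)), Mul(-1, -77)) = Add(Mul(2, Pow(-2, -1)), 77) = Add(Mul(2, Rational(-1, 2)), 77) = Add(-1, 77) = 76)
Add(18704, Mul(-1, Function('y')(Function('S')(1, -8), E))) = Add(18704, Mul(-1, Mul(-94, Pow(76, -1)))) = Add(18704, Mul(-1, Mul(-94, Rational(1, 76)))) = Add(18704, Mul(-1, Rational(-47, 38))) = Add(18704, Rational(47, 38)) = Rational(710799, 38)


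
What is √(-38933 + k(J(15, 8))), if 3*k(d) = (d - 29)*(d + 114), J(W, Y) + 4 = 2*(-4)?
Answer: 7*I*√823 ≈ 200.82*I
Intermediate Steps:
J(W, Y) = -12 (J(W, Y) = -4 + 2*(-4) = -4 - 8 = -12)
k(d) = (-29 + d)*(114 + d)/3 (k(d) = ((d - 29)*(d + 114))/3 = ((-29 + d)*(114 + d))/3 = (-29 + d)*(114 + d)/3)
√(-38933 + k(J(15, 8))) = √(-38933 + (-1102 + (⅓)*(-12)² + (85/3)*(-12))) = √(-38933 + (-1102 + (⅓)*144 - 340)) = √(-38933 + (-1102 + 48 - 340)) = √(-38933 - 1394) = √(-40327) = 7*I*√823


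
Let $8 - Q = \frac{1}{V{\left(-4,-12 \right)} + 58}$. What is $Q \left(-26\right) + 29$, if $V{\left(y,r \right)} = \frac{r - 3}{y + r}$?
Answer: $- \frac{168381}{943} \approx -178.56$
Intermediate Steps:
$V{\left(y,r \right)} = \frac{-3 + r}{r + y}$ ($V{\left(y,r \right)} = \frac{r - 3}{r + y} = \frac{-3 + r}{r + y}$)
$Q = \frac{7528}{943}$ ($Q = 8 - \frac{1}{\frac{-3 - 12}{-12 - 4} + 58} = 8 - \frac{1}{\frac{1}{-16} \left(-15\right) + 58} = 8 - \frac{1}{\left(- \frac{1}{16}\right) \left(-15\right) + 58} = 8 - \frac{1}{\frac{15}{16} + 58} = 8 - \frac{1}{\frac{943}{16}} = 8 - \frac{16}{943} = \frac{7528}{943} \approx 7.983$)
$Q \left(-26\right) + 29 = \frac{7528}{943} \left(-26\right) + 29 = - \frac{195728}{943} + 29 = - \frac{168381}{943}$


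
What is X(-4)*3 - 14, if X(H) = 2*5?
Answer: 16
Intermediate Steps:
X(H) = 10
X(-4)*3 - 14 = 10*3 - 14 = 30 - 14 = 16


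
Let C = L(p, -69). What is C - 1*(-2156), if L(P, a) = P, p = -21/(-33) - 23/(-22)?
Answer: 47469/22 ≈ 2157.7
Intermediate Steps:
p = 37/22 (p = -21*(-1/33) - 23*(-1/22) = 7/11 + 23/22 = 37/22 ≈ 1.6818)
C = 37/22 ≈ 1.6818
C - 1*(-2156) = 37/22 - 1*(-2156) = 37/22 + 2156 = 47469/22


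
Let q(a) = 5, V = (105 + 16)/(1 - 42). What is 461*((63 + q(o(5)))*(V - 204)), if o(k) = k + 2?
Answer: -265987780/41 ≈ -6.4875e+6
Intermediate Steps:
o(k) = 2 + k
V = -121/41 (V = 121/(-41) = 121*(-1/41) = -121/41 ≈ -2.9512)
461*((63 + q(o(5)))*(V - 204)) = 461*((63 + 5)*(-121/41 - 204)) = 461*(68*(-8485/41)) = 461*(-576980/41) = -265987780/41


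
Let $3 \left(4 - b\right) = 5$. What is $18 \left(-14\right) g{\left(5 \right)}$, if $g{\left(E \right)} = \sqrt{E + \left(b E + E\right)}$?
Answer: $- 84 \sqrt{195} \approx -1173.0$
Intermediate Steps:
$b = \frac{7}{3}$ ($b = 4 - \frac{5}{3} = \frac{7}{3} \approx 2.3333$)
$g{\left(E \right)} = \frac{\sqrt{39} \sqrt{E}}{3}$ ($g{\left(E \right)} = \sqrt{E + \left(\frac{7 E}{3} + E\right)} = \sqrt{E + \frac{10 E}{3}} = \sqrt{\frac{13 E}{3}} = \frac{\sqrt{39} \sqrt{E}}{3}$)
$18 \left(-14\right) g{\left(5 \right)} = 18 \left(-14\right) \frac{\sqrt{39} \sqrt{5}}{3} = - 252 \frac{\sqrt{195}}{3} = - 84 \sqrt{195}$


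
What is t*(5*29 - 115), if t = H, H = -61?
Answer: -1830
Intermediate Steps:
t = -61
t*(5*29 - 115) = -61*(5*29 - 115) = -61*(145 - 115) = -61*30 = -1830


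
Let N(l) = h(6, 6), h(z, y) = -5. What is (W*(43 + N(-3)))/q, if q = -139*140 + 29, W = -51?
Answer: 38/381 ≈ 0.099738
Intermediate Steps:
N(l) = -5
q = -19431 (q = -19460 + 29 = -19431)
(W*(43 + N(-3)))/q = -51*(43 - 5)/(-19431) = -51*38*(-1/19431) = -1938*(-1/19431) = 38/381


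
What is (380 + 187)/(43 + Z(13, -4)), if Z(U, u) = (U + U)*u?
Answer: -567/61 ≈ -9.2951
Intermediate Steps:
Z(U, u) = 2*U*u (Z(U, u) = (2*U)*u = 2*U*u)
(380 + 187)/(43 + Z(13, -4)) = (380 + 187)/(43 + 2*13*(-4)) = 567/(43 - 104) = 567/(-61) = 567*(-1/61) = -567/61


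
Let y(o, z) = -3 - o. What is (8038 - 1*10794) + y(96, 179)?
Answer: -2855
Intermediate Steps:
(8038 - 1*10794) + y(96, 179) = (8038 - 1*10794) + (-3 - 1*96) = (8038 - 10794) + (-3 - 96) = -2756 - 99 = -2855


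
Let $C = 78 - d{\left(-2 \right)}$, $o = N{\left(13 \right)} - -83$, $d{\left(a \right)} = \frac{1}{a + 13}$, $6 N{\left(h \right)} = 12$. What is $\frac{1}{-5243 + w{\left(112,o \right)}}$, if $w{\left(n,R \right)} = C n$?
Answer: $\frac{11}{38311} \approx 0.00028712$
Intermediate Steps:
$N{\left(h \right)} = 2$ ($N{\left(h \right)} = \frac{1}{6} \cdot 12 = 2$)
$d{\left(a \right)} = \frac{1}{13 + a}$
$o = 85$ ($o = 2 - -83 = 2 + 83 = 85$)
$C = \frac{857}{11}$ ($C = 78 - \frac{1}{13 - 2} = 78 - \frac{1}{11} = \frac{857}{11} \approx 77.909$)
$w{\left(n,R \right)} = \frac{857 n}{11}$
$\frac{1}{-5243 + w{\left(112,o \right)}} = \frac{1}{-5243 + \frac{857}{11} \cdot 112} = \frac{1}{-5243 + \frac{95984}{11}} = \frac{1}{\frac{38311}{11}} = \frac{11}{38311}$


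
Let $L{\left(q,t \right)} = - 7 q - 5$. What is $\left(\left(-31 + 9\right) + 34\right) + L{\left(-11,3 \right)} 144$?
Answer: $10380$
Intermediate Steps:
$L{\left(q,t \right)} = -5 - 7 q$
$\left(\left(-31 + 9\right) + 34\right) + L{\left(-11,3 \right)} 144 = \left(\left(-31 + 9\right) + 34\right) + \left(-5 - -77\right) 144 = \left(-22 + 34\right) + \left(-5 + 77\right) 144 = 12 + 72 \cdot 144 = 12 + 10368 = 10380$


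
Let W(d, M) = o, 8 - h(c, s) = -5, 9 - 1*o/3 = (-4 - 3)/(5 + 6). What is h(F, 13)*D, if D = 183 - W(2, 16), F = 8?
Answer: 22035/11 ≈ 2003.2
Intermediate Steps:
o = 318/11 (o = 27 - 3*(-4 - 3)/(5 + 6) = 27 - (-21)/11 = 27 - 3*(-7/11) = 27 + 21/11 = 318/11 ≈ 28.909)
h(c, s) = 13 (h(c, s) = 8 - 1*(-5) = 8 + 5 = 13)
W(d, M) = 318/11
D = 1695/11 (D = 183 - 1*318/11 = 183 - 318/11 = 1695/11 ≈ 154.09)
h(F, 13)*D = 13*(1695/11) = 22035/11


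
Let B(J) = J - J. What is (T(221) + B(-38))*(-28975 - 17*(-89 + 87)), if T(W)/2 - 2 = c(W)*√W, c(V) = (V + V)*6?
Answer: -115764 - 153503064*√221 ≈ -2.2821e+9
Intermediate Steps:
B(J) = 0
c(V) = 12*V (c(V) = (2*V)*6 = 12*V)
T(W) = 4 + 24*W^(3/2) (T(W) = 4 + 2*((12*W)*√W) = 4 + 2*(12*W^(3/2)) = 4 + 24*W^(3/2))
(T(221) + B(-38))*(-28975 - 17*(-89 + 87)) = ((4 + 24*221^(3/2)) + 0)*(-28975 - 17*(-89 + 87)) = ((4 + 24*(221*√221)) + 0)*(-28975 - 17*(-2)) = ((4 + 5304*√221) + 0)*(-28975 + 34) = (4 + 5304*√221)*(-28941) = -115764 - 153503064*√221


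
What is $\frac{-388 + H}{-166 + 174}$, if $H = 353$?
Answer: $- \frac{35}{8} \approx -4.375$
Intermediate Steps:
$\frac{-388 + H}{-166 + 174} = \frac{-388 + 353}{-166 + 174} = - \frac{35}{8}$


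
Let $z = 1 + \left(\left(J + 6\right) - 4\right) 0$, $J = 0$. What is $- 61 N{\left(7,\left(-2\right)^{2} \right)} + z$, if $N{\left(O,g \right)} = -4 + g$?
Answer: $1$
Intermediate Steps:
$z = 1$ ($z = 1 + \left(\left(0 + 6\right) - 4\right) 0 = 1 + \left(6 - 4\right) 0 = 1 + 2 \cdot 0 = 1 + 0 = 1$)
$- 61 N{\left(7,\left(-2\right)^{2} \right)} + z = - 61 \left(-4 + \left(-2\right)^{2}\right) + 1 = - 61 \left(-4 + 4\right) + 1 = \left(-61\right) 0 + 1 = 0 + 1 = 1$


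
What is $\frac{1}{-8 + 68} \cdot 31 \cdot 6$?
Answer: $\frac{31}{10} \approx 3.1$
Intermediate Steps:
$\frac{1}{-8 + 68} \cdot 31 \cdot 6 = \frac{1}{60} \cdot 31 \cdot 6 = \frac{31}{60} \cdot 6 = \frac{31}{10}$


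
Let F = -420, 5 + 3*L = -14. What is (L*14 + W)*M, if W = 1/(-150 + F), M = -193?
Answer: 3251471/190 ≈ 17113.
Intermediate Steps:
L = -19/3 (L = -5/3 + (⅓)*(-14) = -5/3 - 14/3 = -19/3 ≈ -6.3333)
W = -1/570 (W = 1/(-150 - 420) = 1/(-570) = -1/570 ≈ -0.0017544)
(L*14 + W)*M = (-19/3*14 - 1/570)*(-193) = (-266/3 - 1/570)*(-193) = -16847/190*(-193) = 3251471/190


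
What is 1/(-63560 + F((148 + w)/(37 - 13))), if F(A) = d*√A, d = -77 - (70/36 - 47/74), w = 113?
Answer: -18794946240/1194587062726459 + 5789094*√174/1194587062726459 ≈ -1.5670e-5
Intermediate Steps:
d = -26077/333 (d = -77 - (70*(1/36) - 47*1/74) = -77 - (35/18 - 47/74) = -77 - 1*436/333 = -77 - 436/333 = -26077/333 ≈ -78.309)
F(A) = -26077*√A/333
1/(-63560 + F((148 + w)/(37 - 13))) = 1/(-63560 - 26077*√(148 + 113)/√(37 - 13)/333) = 1/(-63560 - 26077*√174/4/333) = 1/(-63560 - 26077*√174/1332)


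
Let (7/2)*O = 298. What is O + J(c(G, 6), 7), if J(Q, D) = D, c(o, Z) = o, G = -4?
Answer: 645/7 ≈ 92.143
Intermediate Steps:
O = 596/7 (O = (2/7)*298 = 596/7 ≈ 85.143)
O + J(c(G, 6), 7) = 596/7 + 7 = 645/7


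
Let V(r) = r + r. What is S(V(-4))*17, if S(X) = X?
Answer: -136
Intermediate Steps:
V(r) = 2*r
S(V(-4))*17 = (2*(-4))*17 = -8*17 = -136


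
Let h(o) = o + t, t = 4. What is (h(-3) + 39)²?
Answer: 1600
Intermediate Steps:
h(o) = 4 + o (h(o) = o + 4 = 4 + o)
(h(-3) + 39)² = ((4 - 3) + 39)² = (1 + 39)² = 40² = 1600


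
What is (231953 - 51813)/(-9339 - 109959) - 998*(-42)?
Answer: 2500157414/59649 ≈ 41915.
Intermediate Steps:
(231953 - 51813)/(-9339 - 109959) - 998*(-42) = 180140/(-119298) - 1*(-41916) = 180140*(-1/119298) + 41916 = -90070/59649 + 41916 = 2500157414/59649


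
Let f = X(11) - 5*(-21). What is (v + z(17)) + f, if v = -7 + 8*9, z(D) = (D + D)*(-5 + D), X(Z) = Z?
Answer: 589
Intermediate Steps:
z(D) = 2*D*(-5 + D) (z(D) = (2*D)*(-5 + D) = 2*D*(-5 + D))
v = 65 (v = -7 + 72 = 65)
f = 116 (f = 11 - 5*(-21) = 11 + 105 = 116)
(v + z(17)) + f = (65 + 2*17*(-5 + 17)) + 116 = (65 + 2*17*12) + 116 = (65 + 408) + 116 = 473 + 116 = 589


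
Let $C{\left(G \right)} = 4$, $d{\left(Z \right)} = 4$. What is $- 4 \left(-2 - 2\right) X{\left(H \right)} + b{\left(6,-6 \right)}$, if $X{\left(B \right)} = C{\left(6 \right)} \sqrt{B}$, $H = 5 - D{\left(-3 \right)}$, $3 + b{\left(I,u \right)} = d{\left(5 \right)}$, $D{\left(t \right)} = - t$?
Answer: $1 + 64 \sqrt{2} \approx 91.51$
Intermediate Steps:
$b{\left(I,u \right)} = 1$ ($b{\left(I,u \right)} = -3 + 4 = 1$)
$H = 2$ ($H = 5 - \left(-1\right) \left(-3\right) = 5 - 3 = 2$)
$X{\left(B \right)} = 4 \sqrt{B}$
$- 4 \left(-2 - 2\right) X{\left(H \right)} + b{\left(6,-6 \right)} = - 4 \left(-2 - 2\right) 4 \sqrt{2} + 1 = \left(-4\right) \left(-4\right) 4 \sqrt{2} + 1 = 16 \cdot 4 \sqrt{2} + 1 = 64 \sqrt{2} + 1 = 1 + 64 \sqrt{2}$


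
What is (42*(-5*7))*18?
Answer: -26460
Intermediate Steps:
(42*(-5*7))*18 = (42*(-35))*18 = -1470*18 = -26460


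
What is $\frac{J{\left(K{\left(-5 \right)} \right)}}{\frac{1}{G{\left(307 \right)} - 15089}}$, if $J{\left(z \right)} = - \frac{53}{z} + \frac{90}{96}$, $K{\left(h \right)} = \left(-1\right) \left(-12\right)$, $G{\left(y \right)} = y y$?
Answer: $- \frac{1652465}{6} \approx -2.7541 \cdot 10^{5}$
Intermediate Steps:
$G{\left(y \right)} = y^{2}$
$K{\left(h \right)} = 12$
$J{\left(z \right)} = \frac{15}{16} - \frac{53}{z}$ ($J{\left(z \right)} = - \frac{53}{z} + 90 \cdot \frac{1}{96} = - \frac{53}{z} + \frac{15}{16} = \frac{15}{16} - \frac{53}{z}$)
$\frac{J{\left(K{\left(-5 \right)} \right)}}{\frac{1}{G{\left(307 \right)} - 15089}} = \frac{\frac{15}{16} - \frac{53}{12}}{\frac{1}{307^{2} - 15089}} = \frac{\frac{15}{16} - \frac{53}{12}}{\frac{1}{94249 - 15089}} = \frac{\frac{15}{16} - \frac{53}{12}}{\frac{1}{79160}} = - \frac{167 \frac{1}{\frac{1}{79160}}}{48} = \left(- \frac{167}{48}\right) 79160 = - \frac{1652465}{6}$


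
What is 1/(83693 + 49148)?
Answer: 1/132841 ≈ 7.5278e-6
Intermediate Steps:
1/(83693 + 49148) = 1/132841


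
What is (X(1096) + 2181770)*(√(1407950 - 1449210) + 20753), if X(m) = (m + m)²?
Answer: 144993615402 + 13973268*I*√10315 ≈ 1.4499e+11 + 1.4192e+9*I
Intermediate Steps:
X(m) = 4*m² (X(m) = (2*m)² = 4*m²)
(X(1096) + 2181770)*(√(1407950 - 1449210) + 20753) = (4*1096² + 2181770)*(√(1407950 - 1449210) + 20753) = (4*1201216 + 2181770)*(√(-41260) + 20753) = (4804864 + 2181770)*(2*I*√10315 + 20753) = 6986634*(20753 + 2*I*√10315) = 144993615402 + 13973268*I*√10315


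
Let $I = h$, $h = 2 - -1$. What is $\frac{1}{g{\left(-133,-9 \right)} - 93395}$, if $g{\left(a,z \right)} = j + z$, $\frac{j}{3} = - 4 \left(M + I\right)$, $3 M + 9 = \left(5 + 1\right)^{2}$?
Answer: $- \frac{1}{93548} \approx -1.069 \cdot 10^{-5}$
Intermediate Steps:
$h = 3$ ($h = 2 + 1 = 3$)
$M = 9$ ($M = -3 + \frac{\left(5 + 1\right)^{2}}{3} = -3 + \frac{6^{2}}{3} = -3 + \frac{1}{3} \cdot 36 = -3 + 12 = 9$)
$I = 3$
$j = -144$ ($j = 3 \left(- 4 \left(9 + 3\right)\right) = 3 \left(\left(-4\right) 12\right) = 3 \left(-48\right) = -144$)
$g{\left(a,z \right)} = -144 + z$
$\frac{1}{g{\left(-133,-9 \right)} - 93395} = \frac{1}{\left(-144 - 9\right) - 93395} = \frac{1}{-153 - 93395} = \frac{1}{-93548} = - \frac{1}{93548}$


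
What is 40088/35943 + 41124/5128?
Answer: 420922799/46078926 ≈ 9.1348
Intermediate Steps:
40088/35943 + 41124/5128 = 40088*(1/35943) + 41124*(1/5128) = 40088/35943 + 10281/1282 = 420922799/46078926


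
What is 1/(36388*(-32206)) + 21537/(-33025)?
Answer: -25239467226361/38702391422200 ≈ -0.65214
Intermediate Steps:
1/(36388*(-32206)) + 21537/(-33025) = (1/36388)*(-1/32206) + 21537*(-1/33025) = -1/1171911928 - 21537/33025 = -25239467226361/38702391422200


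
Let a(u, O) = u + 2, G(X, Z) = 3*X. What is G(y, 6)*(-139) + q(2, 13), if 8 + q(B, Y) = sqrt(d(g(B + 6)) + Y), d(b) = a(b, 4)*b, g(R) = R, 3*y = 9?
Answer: -1259 + sqrt(93) ≈ -1249.4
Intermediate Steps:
y = 3 (y = (1/3)*9 = 3)
a(u, O) = 2 + u
d(b) = b*(2 + b) (d(b) = (2 + b)*b = b*(2 + b))
q(B, Y) = -8 + sqrt(Y + (6 + B)*(8 + B)) (q(B, Y) = -8 + sqrt((B + 6)*(2 + (B + 6)) + Y) = -8 + sqrt((6 + B)*(2 + (6 + B)) + Y) = -8 + sqrt((6 + B)*(8 + B) + Y) = -8 + sqrt(Y + (6 + B)*(8 + B)))
G(y, 6)*(-139) + q(2, 13) = (3*3)*(-139) + (-8 + sqrt(13 + (6 + 2)*(8 + 2))) = 9*(-139) + (-8 + sqrt(13 + 8*10)) = -1251 + (-8 + sqrt(13 + 80)) = -1251 + (-8 + sqrt(93)) = -1259 + sqrt(93)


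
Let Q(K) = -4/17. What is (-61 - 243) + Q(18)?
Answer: -5172/17 ≈ -304.24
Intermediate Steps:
Q(K) = -4/17 (Q(K) = -4*1/17 = -4/17)
(-61 - 243) + Q(18) = (-61 - 243) - 4/17 = -304 - 4/17 = -5172/17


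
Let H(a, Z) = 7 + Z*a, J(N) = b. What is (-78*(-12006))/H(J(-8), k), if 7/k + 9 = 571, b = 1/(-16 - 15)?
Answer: 5438381832/40649 ≈ 1.3379e+5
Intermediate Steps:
b = -1/31 (b = 1/(-31) = -1/31 ≈ -0.032258)
k = 7/562 (k = 7/(-9 + 571) = 7/562 ≈ 0.012456)
J(N) = -1/31
(-78*(-12006))/H(J(-8), k) = (-78*(-12006))/(7 + (7/562)*(-1/31)) = 936468/(7 - 7/17422) = 936468/(121947/17422) = 936468*(17422/121947) = 5438381832/40649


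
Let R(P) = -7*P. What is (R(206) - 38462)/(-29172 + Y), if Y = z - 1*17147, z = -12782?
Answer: 39904/59101 ≈ 0.67518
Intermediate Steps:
Y = -29929 (Y = -12782 - 1*17147 = -12782 - 17147 = -29929)
(R(206) - 38462)/(-29172 + Y) = (-7*206 - 38462)/(-29172 - 29929) = (-1442 - 38462)/(-59101) = -39904*(-1/59101) = 39904/59101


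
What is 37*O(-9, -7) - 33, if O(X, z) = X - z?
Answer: -107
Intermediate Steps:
37*O(-9, -7) - 33 = 37*(-9 - 1*(-7)) - 33 = 37*(-9 + 7) - 33 = 37*(-2) - 33 = -74 - 33 = -107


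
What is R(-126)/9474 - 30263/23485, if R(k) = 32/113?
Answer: -16198833143/12571074285 ≈ -1.2886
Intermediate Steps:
R(k) = 32/113 (R(k) = 32*(1/113) = 32/113)
R(-126)/9474 - 30263/23485 = (32/113)/9474 - 30263/23485 = (32/113)*(1/9474) - 30263*1/23485 = 16/535281 - 30263/23485 = -16198833143/12571074285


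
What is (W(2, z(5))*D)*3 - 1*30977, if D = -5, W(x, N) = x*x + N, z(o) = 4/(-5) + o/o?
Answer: -31040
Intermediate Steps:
z(o) = ⅕ (z(o) = 4*(-⅕) + 1 = -⅘ + 1 = ⅕)
W(x, N) = N + x² (W(x, N) = x² + N = N + x²)
(W(2, z(5))*D)*3 - 1*30977 = ((⅕ + 2²)*(-5))*3 - 1*30977 = ((⅕ + 4)*(-5))*3 - 30977 = ((21/5)*(-5))*3 - 30977 = -21*3 - 30977 = -63 - 30977 = -31040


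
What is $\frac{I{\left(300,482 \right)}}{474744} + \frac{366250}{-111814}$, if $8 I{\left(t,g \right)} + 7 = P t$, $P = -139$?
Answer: $- \frac{697831673249}{212332102464} \approx -3.2865$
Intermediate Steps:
$I{\left(t,g \right)} = - \frac{7}{8} - \frac{139 t}{8}$ ($I{\left(t,g \right)} = - \frac{7}{8} + \frac{\left(-139\right) t}{8} = - \frac{7}{8} - \frac{139 t}{8}$)
$\frac{I{\left(300,482 \right)}}{474744} + \frac{366250}{-111814} = \frac{- \frac{7}{8} - \frac{10425}{2}}{474744} + \frac{366250}{-111814} = \left(- \frac{7}{8} - \frac{10425}{2}\right) \frac{1}{474744} + 366250 \left(- \frac{1}{111814}\right) = \left(- \frac{41707}{8}\right) \frac{1}{474744} - \frac{183125}{55907} = - \frac{41707}{3797952} - \frac{183125}{55907} = - \frac{697831673249}{212332102464}$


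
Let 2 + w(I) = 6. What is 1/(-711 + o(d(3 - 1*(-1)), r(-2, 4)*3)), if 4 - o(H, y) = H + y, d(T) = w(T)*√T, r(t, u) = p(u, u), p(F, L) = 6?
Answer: -1/733 ≈ -0.0013643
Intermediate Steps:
w(I) = 4 (w(I) = -2 + 6 = 4)
r(t, u) = 6
d(T) = 4*√T
o(H, y) = 4 - H - y (o(H, y) = 4 - (H + y) = 4 + (-H - y) = 4 - H - y)
1/(-711 + o(d(3 - 1*(-1)), r(-2, 4)*3)) = 1/(-711 + (4 - 4*√(3 - 1*(-1)) - 6*3)) = 1/(-711 + (4 - 4*√(3 + 1) - 1*18)) = 1/(-711 + (4 - 4*√4 - 18)) = 1/(-711 + (4 - 4*2 - 18)) = 1/(-711 + (4 - 1*8 - 18)) = 1/(-711 + (4 - 8 - 18)) = 1/(-711 - 22) = 1/(-733) = -1/733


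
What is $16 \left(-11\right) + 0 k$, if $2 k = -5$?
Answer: $-176$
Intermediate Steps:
$k = - \frac{5}{2}$ ($k = \frac{1}{2} \left(-5\right) = - \frac{5}{2} \approx -2.5$)
$16 \left(-11\right) + 0 k = 16 \left(-11\right) + 0 \left(- \frac{5}{2}\right) = -176 + 0 = -176$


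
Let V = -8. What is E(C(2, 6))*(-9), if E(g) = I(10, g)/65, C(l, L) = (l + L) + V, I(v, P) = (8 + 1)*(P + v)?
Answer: -162/13 ≈ -12.462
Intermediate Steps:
I(v, P) = 9*P + 9*v (I(v, P) = 9*(P + v) = 9*P + 9*v)
C(l, L) = -8 + L + l (C(l, L) = (l + L) - 8 = (L + l) - 8 = -8 + L + l)
E(g) = 18/13 + 9*g/65 (E(g) = (9*g + 9*10)/65 = (9*g + 90)*(1/65) = (90 + 9*g)*(1/65) = 18/13 + 9*g/65)
E(C(2, 6))*(-9) = (18/13 + 9*(-8 + 6 + 2)/65)*(-9) = (18/13 + (9/65)*0)*(-9) = (18/13 + 0)*(-9) = (18/13)*(-9) = -162/13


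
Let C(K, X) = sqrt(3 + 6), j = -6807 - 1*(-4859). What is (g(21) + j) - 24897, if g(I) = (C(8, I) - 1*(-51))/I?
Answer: -187897/7 ≈ -26842.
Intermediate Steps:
j = -1948 (j = -6807 + 4859 = -1948)
C(K, X) = 3 (C(K, X) = sqrt(9) = 3)
g(I) = 54/I (g(I) = (3 - 1*(-51))/I = (3 + 51)/I = 54/I)
(g(21) + j) - 24897 = (54/21 - 1948) - 24897 = (54*(1/21) - 1948) - 24897 = (18/7 - 1948) - 24897 = -13618/7 - 24897 = -187897/7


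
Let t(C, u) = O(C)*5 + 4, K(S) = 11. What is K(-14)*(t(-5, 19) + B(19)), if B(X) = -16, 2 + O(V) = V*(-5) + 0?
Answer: 1133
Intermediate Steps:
O(V) = -2 - 5*V (O(V) = -2 + (V*(-5) + 0) = -2 + (-5*V + 0) = -2 - 5*V)
t(C, u) = -6 - 25*C (t(C, u) = (-2 - 5*C)*5 + 4 = (-10 - 25*C) + 4 = -6 - 25*C)
K(-14)*(t(-5, 19) + B(19)) = 11*((-6 - 25*(-5)) - 16) = 11*((-6 + 125) - 16) = 11*(119 - 16) = 11*103 = 1133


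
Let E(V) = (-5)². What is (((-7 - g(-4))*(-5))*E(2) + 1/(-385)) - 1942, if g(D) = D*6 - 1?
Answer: -1613921/385 ≈ -4192.0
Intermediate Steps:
E(V) = 25
g(D) = -1 + 6*D (g(D) = 6*D - 1 = -1 + 6*D)
(((-7 - g(-4))*(-5))*E(2) + 1/(-385)) - 1942 = (((-7 - (-1 + 6*(-4)))*(-5))*25 + 1/(-385)) - 1942 = (((-7 - (-1 - 24))*(-5))*25 - 1/385) - 1942 = (((-7 - 1*(-25))*(-5))*25 - 1/385) - 1942 = (((-7 + 25)*(-5))*25 - 1/385) - 1942 = ((18*(-5))*25 - 1/385) - 1942 = (-90*25 - 1/385) - 1942 = (-2250 - 1/385) - 1942 = -866251/385 - 1942 = -1613921/385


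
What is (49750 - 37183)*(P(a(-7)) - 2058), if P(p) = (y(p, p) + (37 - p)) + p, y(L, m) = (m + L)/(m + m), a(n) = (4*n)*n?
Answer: -25385340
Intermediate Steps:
a(n) = 4*n**2
y(L, m) = (L + m)/(2*m) (y(L, m) = (L + m)/((2*m)) = (L + m)*(1/(2*m)) = (L + m)/(2*m))
P(p) = 38 (P(p) = ((p + p)/(2*p) + (37 - p)) + p = ((2*p)/(2*p) + (37 - p)) + p = (1 + (37 - p)) + p = (38 - p) + p = 38)
(49750 - 37183)*(P(a(-7)) - 2058) = (49750 - 37183)*(38 - 2058) = 12567*(-2020) = -25385340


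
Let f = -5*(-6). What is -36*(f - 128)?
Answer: 3528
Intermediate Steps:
f = 30
-36*(f - 128) = -36*(30 - 128) = -36*(-98) = 3528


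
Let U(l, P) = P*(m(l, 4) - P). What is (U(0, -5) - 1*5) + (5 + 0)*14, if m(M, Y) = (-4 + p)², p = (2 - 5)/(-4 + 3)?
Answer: 35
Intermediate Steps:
p = 3 (p = -3/(-1) = -3*(-1) = 3)
m(M, Y) = 1 (m(M, Y) = (-4 + 3)² = (-1)² = 1)
U(l, P) = P*(1 - P)
(U(0, -5) - 1*5) + (5 + 0)*14 = (-5*(1 - 1*(-5)) - 1*5) + (5 + 0)*14 = (-5*(1 + 5) - 5) + 5*14 = (-5*6 - 5) + 70 = (-30 - 5) + 70 = -35 + 70 = 35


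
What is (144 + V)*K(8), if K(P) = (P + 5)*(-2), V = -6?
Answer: -3588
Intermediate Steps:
K(P) = -10 - 2*P (K(P) = (5 + P)*(-2) = -10 - 2*P)
(144 + V)*K(8) = (144 - 6)*(-10 - 2*8) = 138*(-10 - 16) = 138*(-26) = -3588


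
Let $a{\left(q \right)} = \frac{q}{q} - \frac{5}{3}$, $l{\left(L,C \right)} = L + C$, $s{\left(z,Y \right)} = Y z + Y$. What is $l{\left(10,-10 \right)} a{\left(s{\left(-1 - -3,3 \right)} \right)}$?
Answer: $0$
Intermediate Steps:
$s{\left(z,Y \right)} = Y + Y z$
$l{\left(L,C \right)} = C + L$
$a{\left(q \right)} = - \frac{2}{3}$ ($a{\left(q \right)} = 1 - \frac{5}{3} = - \frac{2}{3}$)
$l{\left(10,-10 \right)} a{\left(s{\left(-1 - -3,3 \right)} \right)} = \left(-10 + 10\right) \left(- \frac{2}{3}\right) = 0 \left(- \frac{2}{3}\right) = 0$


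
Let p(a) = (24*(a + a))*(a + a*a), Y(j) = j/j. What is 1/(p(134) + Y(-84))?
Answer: 1/116354881 ≈ 8.5944e-9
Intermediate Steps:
Y(j) = 1
p(a) = 48*a*(a + a²) (p(a) = (24*(2*a))*(a + a²) = (48*a)*(a + a²) = 48*a*(a + a²))
1/(p(134) + Y(-84)) = 1/(48*134²*(1 + 134) + 1) = 1/(48*17956*135 + 1) = 1/(116354880 + 1) = 1/116354881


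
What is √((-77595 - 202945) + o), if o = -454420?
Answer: 4*I*√45935 ≈ 857.3*I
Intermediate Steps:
√((-77595 - 202945) + o) = √((-77595 - 202945) - 454420) = √(-280540 - 454420) = √(-734960) = 4*I*√45935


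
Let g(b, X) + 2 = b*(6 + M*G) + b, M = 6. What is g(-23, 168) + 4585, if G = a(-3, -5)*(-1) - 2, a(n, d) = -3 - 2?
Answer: 4008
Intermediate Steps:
a(n, d) = -5
G = 3 (G = -5*(-1) - 2 = 5 - 2 = 3)
g(b, X) = -2 + 25*b (g(b, X) = -2 + (b*(6 + 6*3) + b) = -2 + (b*(6 + 18) + b) = -2 + (b*24 + b) = -2 + (24*b + b) = -2 + 25*b)
g(-23, 168) + 4585 = (-2 + 25*(-23)) + 4585 = (-2 - 575) + 4585 = -577 + 4585 = 4008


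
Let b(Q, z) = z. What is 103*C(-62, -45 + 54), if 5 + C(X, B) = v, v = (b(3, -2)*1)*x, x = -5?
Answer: 515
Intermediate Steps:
v = 10 (v = -2*1*(-5) = -2*(-5) = 10)
C(X, B) = 5 (C(X, B) = -5 + 10 = 5)
103*C(-62, -45 + 54) = 103*5 = 515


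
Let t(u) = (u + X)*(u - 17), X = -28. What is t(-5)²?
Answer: 527076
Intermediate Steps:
t(u) = (-28 + u)*(-17 + u) (t(u) = (u - 28)*(u - 17) = (-28 + u)*(-17 + u))
t(-5)² = (476 + (-5)² - 45*(-5))² = (476 + 25 + 225)² = 726² = 527076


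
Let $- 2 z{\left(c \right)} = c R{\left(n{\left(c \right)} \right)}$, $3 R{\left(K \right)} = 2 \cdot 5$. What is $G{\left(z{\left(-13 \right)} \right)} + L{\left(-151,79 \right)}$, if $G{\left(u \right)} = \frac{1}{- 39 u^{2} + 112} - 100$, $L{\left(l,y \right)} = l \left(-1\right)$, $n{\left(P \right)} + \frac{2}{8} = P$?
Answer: $\frac{2784036}{54589} \approx 51.0$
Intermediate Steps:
$n{\left(P \right)} = - \frac{1}{4} + P$
$R{\left(K \right)} = \frac{10}{3}$ ($R{\left(K \right)} = \frac{2 \cdot 5}{3} = \frac{1}{3} \cdot 10 = \frac{10}{3}$)
$L{\left(l,y \right)} = - l$
$z{\left(c \right)} = - \frac{5 c}{3}$ ($z{\left(c \right)} = - \frac{c \frac{10}{3}}{2} = - \frac{\frac{10}{3} c}{2} = - \frac{5 c}{3}$)
$G{\left(u \right)} = -100 + \frac{1}{112 - 39 u^{2}}$ ($G{\left(u \right)} = \frac{1}{112 - 39 u^{2}} - 100 = -100 + \frac{1}{112 - 39 u^{2}}$)
$G{\left(z{\left(-13 \right)} \right)} + L{\left(-151,79 \right)} = \frac{3 \left(3733 - 1300 \left(\left(- \frac{5}{3}\right) \left(-13\right)\right)^{2}\right)}{-112 + 39 \left(\left(- \frac{5}{3}\right) \left(-13\right)\right)^{2}} - -151 = \frac{3 \left(3733 - 1300 \left(\frac{65}{3}\right)^{2}\right)}{-112 + 39 \left(\frac{65}{3}\right)^{2}} + 151 = \frac{3 \left(3733 - \frac{5492500}{9}\right)}{-112 + 39 \cdot \frac{4225}{9}} + 151 = \frac{3 \left(3733 - \frac{5492500}{9}\right)}{-112 + \frac{54925}{3}} + 151 = 3 \frac{1}{\frac{54589}{3}} \left(- \frac{5458903}{9}\right) + 151 = 3 \cdot \frac{3}{54589} \left(- \frac{5458903}{9}\right) + 151 = - \frac{5458903}{54589} + 151 = \frac{2784036}{54589}$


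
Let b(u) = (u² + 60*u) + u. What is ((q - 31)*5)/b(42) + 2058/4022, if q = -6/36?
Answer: 24828439/52197516 ≈ 0.47566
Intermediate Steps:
q = -⅙ (q = -6*1/36 = -⅙ ≈ -0.16667)
b(u) = u² + 61*u
((q - 31)*5)/b(42) + 2058/4022 = ((-⅙ - 31)*5)/((42*(61 + 42))) + 2058/4022 = (-187/6*5)/((42*103)) + 2058*(1/4022) = -935/6/4326 + 1029/2011 = -935/6*1/4326 + 1029/2011 = -935/25956 + 1029/2011 = 24828439/52197516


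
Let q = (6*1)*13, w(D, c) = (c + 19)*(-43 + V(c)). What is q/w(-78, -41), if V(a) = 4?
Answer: 1/11 ≈ 0.090909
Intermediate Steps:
w(D, c) = -741 - 39*c (w(D, c) = (c + 19)*(-43 + 4) = (19 + c)*(-39) = -741 - 39*c)
q = 78 (q = 6*13 = 78)
q/w(-78, -41) = 78/(-741 - 39*(-41)) = 78/(-741 + 1599) = 78/858 = 78*(1/858) = 1/11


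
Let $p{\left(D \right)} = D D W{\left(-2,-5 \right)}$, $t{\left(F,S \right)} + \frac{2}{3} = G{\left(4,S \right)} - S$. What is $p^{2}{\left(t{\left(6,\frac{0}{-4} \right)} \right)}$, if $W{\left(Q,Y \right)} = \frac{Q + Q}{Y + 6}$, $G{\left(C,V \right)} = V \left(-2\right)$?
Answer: $\frac{256}{81} \approx 3.1605$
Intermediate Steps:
$G{\left(C,V \right)} = - 2 V$
$W{\left(Q,Y \right)} = \frac{2 Q}{6 + Y}$
$t{\left(F,S \right)} = - \frac{2}{3} - 3 S$
$p{\left(D \right)} = - 4 D^{2}$ ($p{\left(D \right)} = D D 2 \left(-2\right) \frac{1}{6 - 5} = D^{2} \cdot 2 \left(-2\right) 1^{-1} = D^{2} \cdot 2 \left(-2\right) 1 = D^{2} \left(-4\right) = - 4 D^{2}$)
$p^{2}{\left(t{\left(6,\frac{0}{-4} \right)} \right)} = \left(- 4 \left(- \frac{2}{3} - 3 \frac{0}{-4}\right)^{2}\right)^{2} = \left(- 4 \left(- \frac{2}{3} - 3 \cdot 0 \left(- \frac{1}{4}\right)\right)^{2}\right)^{2} = \left(- 4 \left(- \frac{2}{3} - 0\right)^{2}\right)^{2} = \left(- 4 \left(- \frac{2}{3} + 0\right)^{2}\right)^{2} = \left(- 4 \left(- \frac{2}{3}\right)^{2}\right)^{2} = \left(\left(-4\right) \frac{4}{9}\right)^{2} = \left(- \frac{16}{9}\right)^{2} = \frac{256}{81}$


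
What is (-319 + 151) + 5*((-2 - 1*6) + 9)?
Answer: -163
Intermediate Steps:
(-319 + 151) + 5*((-2 - 1*6) + 9) = -168 + 5*((-2 - 6) + 9) = -168 + 5*(-8 + 9) = -168 + 5*1 = -168 + 5 = -163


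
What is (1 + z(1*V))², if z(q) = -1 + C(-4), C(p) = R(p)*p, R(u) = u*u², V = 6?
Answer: 65536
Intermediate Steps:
R(u) = u³
C(p) = p⁴ (C(p) = p³*p = p⁴)
z(q) = 255 (z(q) = -1 + (-4)⁴ = -1 + 256 = 255)
(1 + z(1*V))² = (1 + 255)² = 256² = 65536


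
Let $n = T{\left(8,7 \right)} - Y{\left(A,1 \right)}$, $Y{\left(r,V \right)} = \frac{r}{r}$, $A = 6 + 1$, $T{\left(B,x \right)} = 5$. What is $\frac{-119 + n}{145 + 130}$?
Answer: $- \frac{23}{55} \approx -0.41818$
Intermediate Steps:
$A = 7$
$Y{\left(r,V \right)} = 1$
$n = 4$ ($n = 5 - 1 = 4$)
$\frac{-119 + n}{145 + 130} = \frac{-119 + 4}{145 + 130} = \frac{1}{275} \left(-115\right) = - \frac{23}{55}$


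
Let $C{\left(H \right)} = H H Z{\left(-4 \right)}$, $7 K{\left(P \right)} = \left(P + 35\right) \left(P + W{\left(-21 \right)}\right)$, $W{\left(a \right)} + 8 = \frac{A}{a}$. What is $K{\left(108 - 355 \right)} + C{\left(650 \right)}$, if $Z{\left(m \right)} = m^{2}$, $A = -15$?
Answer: $\frac{331617360}{49} \approx 6.7677 \cdot 10^{6}$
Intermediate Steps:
$W{\left(a \right)} = -8 - \frac{15}{a}$
$K{\left(P \right)} = \frac{\left(35 + P\right) \left(- \frac{51}{7} + P\right)}{7}$ ($K{\left(P \right)} = \frac{\left(P + 35\right) \left(P - \left(8 + \frac{15}{-21}\right)\right)}{7} = \frac{\left(35 + P\right) \left(P - \frac{51}{7}\right)}{7} = \frac{\left(35 + P\right) \left(- \frac{51}{7} + P\right)}{7}$)
$C{\left(H \right)} = 16 H^{2}$ ($C{\left(H \right)} = H H \left(-4\right)^{2} = H^{2} \cdot 16 = 16 H^{2}$)
$K{\left(108 - 355 \right)} + C{\left(650 \right)} = \left(- \frac{255}{7} + \frac{\left(108 - 355\right)^{2}}{7} + \frac{194 \left(108 - 355\right)}{49}\right) + 16 \cdot 650^{2} = \left(- \frac{255}{7} + \frac{\left(108 - 355\right)^{2}}{7} + \frac{194 \left(108 - 355\right)}{49}\right) + 16 \cdot 422500 = \left(- \frac{255}{7} + \frac{\left(-247\right)^{2}}{7} + \frac{194}{49} \left(-247\right)\right) + 6760000 = \left(- \frac{255}{7} + \frac{1}{7} \cdot 61009 - \frac{47918}{49}\right) + 6760000 = \left(- \frac{255}{7} + \frac{61009}{7} - \frac{47918}{49}\right) + 6760000 = \frac{377360}{49} + 6760000 = \frac{331617360}{49}$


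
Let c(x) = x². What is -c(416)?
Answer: -173056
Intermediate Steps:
-c(416) = -1*416² = -1*173056 = -173056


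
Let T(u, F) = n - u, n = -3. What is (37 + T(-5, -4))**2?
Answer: 1521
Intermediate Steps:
T(u, F) = -3 - u
(37 + T(-5, -4))**2 = (37 + (-3 - 1*(-5)))**2 = (37 + (-3 + 5))**2 = (37 + 2)**2 = 39**2 = 1521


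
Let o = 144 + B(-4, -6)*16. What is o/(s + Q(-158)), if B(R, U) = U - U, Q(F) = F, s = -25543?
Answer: -48/8567 ≈ -0.0056029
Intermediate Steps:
B(R, U) = 0
o = 144 (o = 144 + 0*16 = 144 + 0 = 144)
o/(s + Q(-158)) = 144/(-25543 - 158) = 144/(-25701) = 144*(-1/25701) = -48/8567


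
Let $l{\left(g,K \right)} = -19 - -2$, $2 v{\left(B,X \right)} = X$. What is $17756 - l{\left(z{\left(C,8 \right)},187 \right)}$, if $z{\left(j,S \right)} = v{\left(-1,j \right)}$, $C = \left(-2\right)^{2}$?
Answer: $17773$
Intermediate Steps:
$v{\left(B,X \right)} = \frac{X}{2}$
$C = 4$
$z{\left(j,S \right)} = \frac{j}{2}$
$l{\left(g,K \right)} = -17$ ($l{\left(g,K \right)} = -19 + 2 = -17$)
$17756 - l{\left(z{\left(C,8 \right)},187 \right)} = 17756 - -17 = 17756 + 17 = 17773$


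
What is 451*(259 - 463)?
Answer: -92004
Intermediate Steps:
451*(259 - 463) = 451*(-204) = -92004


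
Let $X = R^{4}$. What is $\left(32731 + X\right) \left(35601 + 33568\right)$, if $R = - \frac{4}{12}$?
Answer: $\frac{183381682828}{81} \approx 2.264 \cdot 10^{9}$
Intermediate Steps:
$R = - \frac{1}{3}$ ($R = \left(-4\right) \frac{1}{12} = - \frac{1}{3} \approx -0.33333$)
$X = \frac{1}{81}$ ($X = \left(- \frac{1}{3}\right)^{4} = \frac{1}{81} \approx 0.012346$)
$\left(32731 + X\right) \left(35601 + 33568\right) = \left(32731 + \frac{1}{81}\right) \left(35601 + 33568\right) = \frac{2651212}{81} \cdot 69169 = \frac{183381682828}{81}$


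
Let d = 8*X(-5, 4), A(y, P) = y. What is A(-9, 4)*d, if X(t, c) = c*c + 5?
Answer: -1512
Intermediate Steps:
X(t, c) = 5 + c² (X(t, c) = c² + 5 = 5 + c²)
d = 168 (d = 8*(5 + 4²) = 8*(5 + 16) = 8*21 = 168)
A(-9, 4)*d = -9*168 = -1512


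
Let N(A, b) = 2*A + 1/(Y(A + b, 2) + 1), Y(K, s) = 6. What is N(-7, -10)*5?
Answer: -485/7 ≈ -69.286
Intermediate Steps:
N(A, b) = ⅐ + 2*A (N(A, b) = 2*A + 1/(6 + 1) = 2*A + 1/7 = 2*A + ⅐ = ⅐ + 2*A)
N(-7, -10)*5 = (⅐ + 2*(-7))*5 = (⅐ - 14)*5 = -97/7*5 = -485/7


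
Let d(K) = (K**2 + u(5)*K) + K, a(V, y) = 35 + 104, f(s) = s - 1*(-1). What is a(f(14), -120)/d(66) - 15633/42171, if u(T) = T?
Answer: -22808749/66798864 ≈ -0.34145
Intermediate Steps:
f(s) = 1 + s (f(s) = s + 1 = 1 + s)
a(V, y) = 139
d(K) = K**2 + 6*K (d(K) = (K**2 + 5*K) + K = K**2 + 6*K)
a(f(14), -120)/d(66) - 15633/42171 = 139/((66*(6 + 66))) - 15633/42171 = 139/((66*72)) - 15633*1/42171 = 139/4752 - 5211/14057 = -22808749/66798864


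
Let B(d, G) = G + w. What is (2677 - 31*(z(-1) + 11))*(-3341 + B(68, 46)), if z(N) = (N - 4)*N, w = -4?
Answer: -7195119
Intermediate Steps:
z(N) = N*(-4 + N) (z(N) = (-4 + N)*N = N*(-4 + N))
B(d, G) = -4 + G (B(d, G) = G - 4 = -4 + G)
(2677 - 31*(z(-1) + 11))*(-3341 + B(68, 46)) = (2677 - 31*(-(-4 - 1) + 11))*(-3341 + (-4 + 46)) = (2677 - 31*(-1*(-5) + 11))*(-3341 + 42) = (2677 - 31*(5 + 11))*(-3299) = (2677 - 31*16)*(-3299) = (2677 - 496)*(-3299) = 2181*(-3299) = -7195119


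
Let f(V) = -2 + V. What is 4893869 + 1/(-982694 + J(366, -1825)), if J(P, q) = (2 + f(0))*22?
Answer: 4809175703085/982694 ≈ 4.8939e+6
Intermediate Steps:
J(P, q) = 0 (J(P, q) = (2 + (-2 + 0))*22 = (2 - 2)*22 = 0*22 = 0)
4893869 + 1/(-982694 + J(366, -1825)) = 4893869 + 1/(-982694 + 0) = 4893869 + 1/(-982694) = 4893869 - 1/982694 = 4809175703085/982694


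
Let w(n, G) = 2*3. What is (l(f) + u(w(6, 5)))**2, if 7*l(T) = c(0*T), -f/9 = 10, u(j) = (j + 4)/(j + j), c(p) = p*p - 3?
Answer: 289/1764 ≈ 0.16383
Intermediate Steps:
w(n, G) = 6
c(p) = -3 + p**2 (c(p) = p**2 - 3 = -3 + p**2)
u(j) = (4 + j)/(2*j) (u(j) = (4 + j)/((2*j)) = (4 + j)*(1/(2*j)) = (4 + j)/(2*j))
f = -90 (f = -9*10 = -90)
l(T) = -3/7 (l(T) = (-3 + (0*T)**2)/7 = (-3 + 0**2)/7 = (-3 + 0)/7 = (1/7)*(-3) = -3/7)
(l(f) + u(w(6, 5)))**2 = (-3/7 + (1/2)*(4 + 6)/6)**2 = (-3/7 + (1/2)*(1/6)*10)**2 = (-3/7 + 5/6)**2 = (17/42)**2 = 289/1764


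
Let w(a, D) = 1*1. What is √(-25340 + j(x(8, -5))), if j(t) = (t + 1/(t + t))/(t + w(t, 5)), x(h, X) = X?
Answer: I*√10135490/20 ≈ 159.18*I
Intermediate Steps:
w(a, D) = 1
j(t) = (t + 1/(2*t))/(1 + t) (j(t) = (t + 1/(t + t))/(t + 1) = (t + 1/(2*t))/(1 + t))
√(-25340 + j(x(8, -5))) = √(-25340 + (½ + (-5)²)/((-5)*(1 - 5))) = √(-25340 - ⅕*(½ + 25)/(-4)) = √(-25340 - ⅕*(-¼)*51/2) = √(-25340 + 51/40) = √(-1013549/40) = I*√10135490/20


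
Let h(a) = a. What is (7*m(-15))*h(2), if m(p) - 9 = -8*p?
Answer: 1806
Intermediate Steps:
m(p) = 9 - 8*p
(7*m(-15))*h(2) = (7*(9 - 8*(-15)))*2 = (7*(9 + 120))*2 = (7*129)*2 = 903*2 = 1806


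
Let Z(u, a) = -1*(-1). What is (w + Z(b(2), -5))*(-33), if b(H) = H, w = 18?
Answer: -627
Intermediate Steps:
Z(u, a) = 1
(w + Z(b(2), -5))*(-33) = (18 + 1)*(-33) = 19*(-33) = -627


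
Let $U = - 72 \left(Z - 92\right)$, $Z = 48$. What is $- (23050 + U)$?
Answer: $-26218$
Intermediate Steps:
$U = 3168$ ($U = - 72 \left(48 - 92\right) = \left(-72\right) \left(-44\right) = 3168$)
$- (23050 + U) = - (23050 + 3168) = \left(-1\right) 26218 = -26218$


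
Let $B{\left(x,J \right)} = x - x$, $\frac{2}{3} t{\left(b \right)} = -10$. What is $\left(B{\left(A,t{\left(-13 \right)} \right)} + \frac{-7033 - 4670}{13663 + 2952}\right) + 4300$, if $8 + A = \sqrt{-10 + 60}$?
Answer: $\frac{71432797}{16615} \approx 4299.3$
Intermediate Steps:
$t{\left(b \right)} = -15$ ($t{\left(b \right)} = \frac{3}{2} \left(-10\right) = -15$)
$A = -8 + 5 \sqrt{2}$ ($A = -8 + \sqrt{-10 + 60} = -8 + \sqrt{50} = -8 + 5 \sqrt{2} \approx -0.92893$)
$B{\left(x,J \right)} = 0$
$\left(B{\left(A,t{\left(-13 \right)} \right)} + \frac{-7033 - 4670}{13663 + 2952}\right) + 4300 = \left(0 + \frac{-7033 - 4670}{13663 + 2952}\right) + 4300 = \left(0 - \frac{11703}{16615}\right) + 4300 = - \frac{11703}{16615} + 4300 = \frac{71432797}{16615}$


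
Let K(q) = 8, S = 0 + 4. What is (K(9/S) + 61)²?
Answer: 4761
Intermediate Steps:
S = 4
(K(9/S) + 61)² = (8 + 61)² = 69² = 4761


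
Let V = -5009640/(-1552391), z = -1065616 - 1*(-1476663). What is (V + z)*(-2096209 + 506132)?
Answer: -1014645104618852309/1552391 ≈ -6.5360e+11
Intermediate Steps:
z = 411047 (z = -1065616 + 1476663 = 411047)
V = 5009640/1552391 (V = -5009640*(-1/1552391) = 5009640/1552391 ≈ 3.2270)
(V + z)*(-2096209 + 506132) = (5009640/1552391 + 411047)*(-2096209 + 506132) = (638110673017/1552391)*(-1590077) = -1014645104618852309/1552391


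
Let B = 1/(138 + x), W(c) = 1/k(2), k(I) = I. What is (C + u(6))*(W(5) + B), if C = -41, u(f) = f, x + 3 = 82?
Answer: -1095/62 ≈ -17.661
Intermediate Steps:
x = 79 (x = -3 + 82 = 79)
W(c) = 1/2
B = 1/217 (B = 1/(138 + 79) = 1/217 ≈ 0.0046083)
(C + u(6))*(W(5) + B) = (-41 + 6)*(1/2 + 1/217) = -35*219/434 = -1095/62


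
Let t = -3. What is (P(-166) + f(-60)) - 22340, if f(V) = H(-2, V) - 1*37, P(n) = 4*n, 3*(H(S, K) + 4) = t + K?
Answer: -23066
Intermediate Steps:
H(S, K) = -5 + K/3 (H(S, K) = -4 + (-3 + K)/3 = -4 + (-1 + K/3) = -5 + K/3)
f(V) = -42 + V/3 (f(V) = (-5 + V/3) - 1*37 = (-5 + V/3) - 37 = -42 + V/3)
(P(-166) + f(-60)) - 22340 = (4*(-166) + (-42 + (⅓)*(-60))) - 22340 = (-664 + (-42 - 20)) - 22340 = (-664 - 62) - 22340 = -726 - 22340 = -23066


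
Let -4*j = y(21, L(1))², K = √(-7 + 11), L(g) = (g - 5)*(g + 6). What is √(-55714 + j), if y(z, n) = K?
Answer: I*√55715 ≈ 236.04*I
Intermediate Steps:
L(g) = (-5 + g)*(6 + g)
K = 2 (K = √4 = 2)
y(z, n) = 2
j = -1 (j = -¼*2² = -¼*4 = -1)
√(-55714 + j) = √(-55714 - 1) = √(-55715) = I*√55715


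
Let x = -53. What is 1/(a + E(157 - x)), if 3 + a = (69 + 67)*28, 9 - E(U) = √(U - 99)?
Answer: 3814/14546485 + √111/14546485 ≈ 0.00026292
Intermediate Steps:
E(U) = 9 - √(-99 + U) (E(U) = 9 - √(U - 99) = 9 - √(-99 + U))
a = 3805 (a = -3 + (69 + 67)*28 = -3 + 136*28 = -3 + 3808 = 3805)
1/(a + E(157 - x)) = 1/(3805 + (9 - √(-99 + (157 - 1*(-53))))) = 1/(3805 + (9 - √(-99 + (157 + 53)))) = 1/(3805 + (9 - √(-99 + 210))) = 1/(3805 + (9 - √111)) = 1/(3814 - √111)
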